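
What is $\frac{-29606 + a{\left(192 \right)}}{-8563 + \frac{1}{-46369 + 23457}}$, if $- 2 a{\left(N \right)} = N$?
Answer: $\frac{680532224}{196195457} \approx 3.4686$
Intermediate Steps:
$a{\left(N \right)} = - \frac{N}{2}$
$\frac{-29606 + a{\left(192 \right)}}{-8563 + \frac{1}{-46369 + 23457}} = \frac{-29606 - 96}{-8563 + \frac{1}{-46369 + 23457}} = \frac{-29606 - 96}{-8563 + \frac{1}{-22912}} = - \frac{29702}{-8563 - \frac{1}{22912}} = - \frac{29702}{- \frac{196195457}{22912}} = \left(-29702\right) \left(- \frac{22912}{196195457}\right) = \frac{680532224}{196195457}$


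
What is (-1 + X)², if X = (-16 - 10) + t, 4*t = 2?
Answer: 2809/4 ≈ 702.25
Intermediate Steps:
t = ½ (t = (¼)*2 = ½ ≈ 0.50000)
X = -51/2 (X = (-16 - 10) + ½ = -26 + ½ = -51/2 ≈ -25.500)
(-1 + X)² = (-1 - 51/2)² = (-53/2)² = 2809/4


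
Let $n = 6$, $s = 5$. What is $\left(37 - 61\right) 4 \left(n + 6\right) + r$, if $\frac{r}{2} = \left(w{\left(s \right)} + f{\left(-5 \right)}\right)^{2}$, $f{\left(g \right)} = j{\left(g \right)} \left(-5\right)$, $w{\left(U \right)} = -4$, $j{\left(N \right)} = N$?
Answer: $-270$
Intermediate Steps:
$f{\left(g \right)} = - 5 g$ ($f{\left(g \right)} = g \left(-5\right) = - 5 g$)
$r = 882$ ($r = 2 \left(-4 - -25\right)^{2} = 2 \left(-4 + 25\right)^{2} = 2 \cdot 21^{2} = 2 \cdot 441 = 882$)
$\left(37 - 61\right) 4 \left(n + 6\right) + r = \left(37 - 61\right) 4 \left(6 + 6\right) + 882 = - 24 \cdot 4 \cdot 12 + 882 = \left(-24\right) 48 + 882 = -1152 + 882 = -270$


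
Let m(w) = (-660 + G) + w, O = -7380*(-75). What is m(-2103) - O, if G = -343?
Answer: -556606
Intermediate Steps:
O = 553500
m(w) = -1003 + w (m(w) = (-660 - 343) + w = -1003 + w)
m(-2103) - O = (-1003 - 2103) - 1*553500 = -3106 - 553500 = -556606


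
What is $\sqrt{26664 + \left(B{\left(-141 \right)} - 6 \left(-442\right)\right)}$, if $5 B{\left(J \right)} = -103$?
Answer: $\frac{\sqrt{732385}}{5} \approx 171.16$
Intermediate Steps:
$B{\left(J \right)} = - \frac{103}{5}$ ($B{\left(J \right)} = \frac{1}{5} \left(-103\right) = - \frac{103}{5}$)
$\sqrt{26664 + \left(B{\left(-141 \right)} - 6 \left(-442\right)\right)} = \sqrt{26664 - \left(\frac{103}{5} + 6 \left(-442\right)\right)} = \sqrt{26664 - - \frac{13157}{5}} = \sqrt{26664 + \left(- \frac{103}{5} + 2652\right)} = \sqrt{26664 + \frac{13157}{5}} = \sqrt{\frac{146477}{5}} = \frac{\sqrt{732385}}{5}$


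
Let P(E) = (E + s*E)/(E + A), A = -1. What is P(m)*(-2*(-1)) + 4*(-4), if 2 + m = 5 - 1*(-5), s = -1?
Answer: -16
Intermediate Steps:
m = 8 (m = -2 + (5 - 1*(-5)) = -2 + (5 + 5) = -2 + 10 = 8)
P(E) = 0 (P(E) = (E - E)/(E - 1) = 0/(-1 + E) = 0)
P(m)*(-2*(-1)) + 4*(-4) = 0*(-2*(-1)) + 4*(-4) = 0*2 - 16 = 0 - 16 = -16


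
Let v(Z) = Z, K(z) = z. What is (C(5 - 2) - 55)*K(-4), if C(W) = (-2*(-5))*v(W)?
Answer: 100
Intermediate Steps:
C(W) = 10*W (C(W) = (-2*(-5))*W = 10*W)
(C(5 - 2) - 55)*K(-4) = (10*(5 - 2) - 55)*(-4) = (10*3 - 55)*(-4) = (30 - 55)*(-4) = -25*(-4) = 100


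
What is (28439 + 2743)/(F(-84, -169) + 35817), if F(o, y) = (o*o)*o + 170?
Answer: -31182/556717 ≈ -0.056010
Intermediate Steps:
F(o, y) = 170 + o³ (F(o, y) = o²*o + 170 = o³ + 170 = 170 + o³)
(28439 + 2743)/(F(-84, -169) + 35817) = (28439 + 2743)/((170 + (-84)³) + 35817) = 31182/((170 - 592704) + 35817) = 31182/(-592534 + 35817) = 31182/(-556717) = 31182*(-1/556717) = -31182/556717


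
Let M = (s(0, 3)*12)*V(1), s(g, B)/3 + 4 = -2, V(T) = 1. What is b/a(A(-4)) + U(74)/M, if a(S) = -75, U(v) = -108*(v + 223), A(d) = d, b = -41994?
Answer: 35421/50 ≈ 708.42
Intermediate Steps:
s(g, B) = -18 (s(g, B) = -12 + 3*(-2) = -12 - 6 = -18)
U(v) = -24084 - 108*v (U(v) = -108*(223 + v) = -24084 - 108*v)
M = -216 (M = -18*12*1 = -216*1 = -216)
b/a(A(-4)) + U(74)/M = -41994/(-75) + (-24084 - 108*74)/(-216) = -41994*(-1/75) + (-24084 - 7992)*(-1/216) = 13998/25 - 32076*(-1/216) = 13998/25 + 297/2 = 35421/50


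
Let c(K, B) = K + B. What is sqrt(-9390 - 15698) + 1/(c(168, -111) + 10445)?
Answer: 1/10502 + 112*I*sqrt(2) ≈ 9.522e-5 + 158.39*I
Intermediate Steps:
c(K, B) = B + K
sqrt(-9390 - 15698) + 1/(c(168, -111) + 10445) = sqrt(-9390 - 15698) + 1/((-111 + 168) + 10445) = sqrt(-25088) + 1/(57 + 10445) = 112*I*sqrt(2) + 1/10502 = 1/10502 + 112*I*sqrt(2)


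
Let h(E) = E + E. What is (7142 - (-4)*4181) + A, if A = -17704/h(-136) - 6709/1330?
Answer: 270483926/11305 ≈ 23926.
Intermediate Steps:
h(E) = 2*E
A = 678796/11305 (A = -17704/(2*(-136)) - 6709/1330 = -17704/(-272) - 6709*1/1330 = -17704*(-1/272) - 6709/1330 = 2213/34 - 6709/1330 = 678796/11305 ≈ 60.044)
(7142 - (-4)*4181) + A = (7142 - (-4)*4181) + 678796/11305 = (7142 - 1*(-16724)) + 678796/11305 = (7142 + 16724) + 678796/11305 = 23866 + 678796/11305 = 270483926/11305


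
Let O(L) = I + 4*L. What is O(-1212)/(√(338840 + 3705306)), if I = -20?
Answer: -2434*√4044146/2022073 ≈ -2.4207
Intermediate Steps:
O(L) = -20 + 4*L
O(-1212)/(√(338840 + 3705306)) = (-20 + 4*(-1212))/(√(338840 + 3705306)) = (-20 - 4848)/(√4044146) = -2434*√4044146/2022073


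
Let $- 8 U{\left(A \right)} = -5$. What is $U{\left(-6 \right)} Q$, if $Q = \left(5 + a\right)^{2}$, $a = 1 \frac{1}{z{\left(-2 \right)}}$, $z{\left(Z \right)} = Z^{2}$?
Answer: $\frac{2205}{128} \approx 17.227$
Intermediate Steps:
$U{\left(A \right)} = \frac{5}{8}$ ($U{\left(A \right)} = \left(- \frac{1}{8}\right) \left(-5\right) = \frac{5}{8}$)
$a = \frac{1}{4}$ ($a = 1 \frac{1}{\left(-2\right)^{2}} = 1 \cdot \frac{1}{4} = \frac{1}{4} \approx 0.25$)
$Q = \frac{441}{16}$ ($Q = \left(5 + \frac{1}{4}\right)^{2} = \left(\frac{21}{4}\right)^{2} = \frac{441}{16} \approx 27.563$)
$U{\left(-6 \right)} Q = \frac{5}{8} \cdot \frac{441}{16} = \frac{2205}{128}$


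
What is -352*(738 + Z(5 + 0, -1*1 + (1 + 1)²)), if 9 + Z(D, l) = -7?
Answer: -254144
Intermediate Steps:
Z(D, l) = -16 (Z(D, l) = -9 - 7 = -16)
-352*(738 + Z(5 + 0, -1*1 + (1 + 1)²)) = -352*(738 - 16) = -352*722 = -254144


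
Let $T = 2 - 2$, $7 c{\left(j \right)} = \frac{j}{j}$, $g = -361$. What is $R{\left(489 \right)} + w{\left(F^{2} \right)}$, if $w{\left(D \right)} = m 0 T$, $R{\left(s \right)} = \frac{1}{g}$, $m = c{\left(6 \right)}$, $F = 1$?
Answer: $- \frac{1}{361} \approx -0.0027701$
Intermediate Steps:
$c{\left(j \right)} = \frac{1}{7}$ ($c{\left(j \right)} = \frac{j \frac{1}{j}}{7} = \frac{1}{7} \cdot 1 = \frac{1}{7}$)
$T = 0$ ($T = 2 - 2 = 0$)
$m = \frac{1}{7} \approx 0.14286$
$R{\left(s \right)} = - \frac{1}{361}$ ($R{\left(s \right)} = \frac{1}{-361} = - \frac{1}{361}$)
$w{\left(D \right)} = 0$ ($w{\left(D \right)} = \frac{1}{7} \cdot 0 \cdot 0 = 0 \cdot 0 = 0$)
$R{\left(489 \right)} + w{\left(F^{2} \right)} = - \frac{1}{361} + 0 = - \frac{1}{361}$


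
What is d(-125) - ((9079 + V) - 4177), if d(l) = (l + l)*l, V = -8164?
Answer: 34512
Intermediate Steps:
d(l) = 2*l² (d(l) = (2*l)*l = 2*l²)
d(-125) - ((9079 + V) - 4177) = 2*(-125)² - ((9079 - 8164) - 4177) = 2*15625 - (915 - 4177) = 31250 - 1*(-3262) = 31250 + 3262 = 34512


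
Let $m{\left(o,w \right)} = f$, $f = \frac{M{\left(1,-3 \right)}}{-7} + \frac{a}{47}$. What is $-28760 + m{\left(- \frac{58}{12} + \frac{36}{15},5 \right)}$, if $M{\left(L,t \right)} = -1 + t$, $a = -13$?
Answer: $- \frac{9461943}{329} \approx -28760.0$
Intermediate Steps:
$f = \frac{97}{329}$ ($f = \frac{-1 - 3}{-7} - \frac{13}{47} = \left(-4\right) \left(- \frac{1}{7}\right) - \frac{13}{47} = \frac{4}{7} - \frac{13}{47} = \frac{97}{329} \approx 0.29483$)
$m{\left(o,w \right)} = \frac{97}{329}$
$-28760 + m{\left(- \frac{58}{12} + \frac{36}{15},5 \right)} = -28760 + \frac{97}{329} = - \frac{9461943}{329}$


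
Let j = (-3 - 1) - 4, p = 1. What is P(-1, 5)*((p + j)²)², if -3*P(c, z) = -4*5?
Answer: 48020/3 ≈ 16007.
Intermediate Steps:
j = -8 (j = -4 - 4 = -8)
P(c, z) = 20/3 (P(c, z) = -(-4)*5/3 = -⅓*(-20) = 20/3)
P(-1, 5)*((p + j)²)² = 20*((1 - 8)²)²/3 = 20*((-7)²)²/3 = (20/3)*49² = (20/3)*2401 = 48020/3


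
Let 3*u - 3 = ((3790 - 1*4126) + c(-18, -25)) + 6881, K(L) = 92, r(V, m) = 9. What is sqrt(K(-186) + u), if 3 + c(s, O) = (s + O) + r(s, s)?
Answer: sqrt(20361)/3 ≈ 47.564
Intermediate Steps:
c(s, O) = 6 + O + s (c(s, O) = -3 + ((s + O) + 9) = -3 + ((O + s) + 9) = -3 + (9 + O + s) = 6 + O + s)
u = 6511/3 (u = 1 + (((3790 - 1*4126) + (6 - 25 - 18)) + 6881)/3 = 1 + (((3790 - 4126) - 37) + 6881)/3 = 1 + ((-336 - 37) + 6881)/3 = 1 + (-373 + 6881)/3 = 1 + (1/3)*6508 = 1 + 6508/3 = 6511/3 ≈ 2170.3)
sqrt(K(-186) + u) = sqrt(92 + 6511/3) = sqrt(6787/3) = sqrt(20361)/3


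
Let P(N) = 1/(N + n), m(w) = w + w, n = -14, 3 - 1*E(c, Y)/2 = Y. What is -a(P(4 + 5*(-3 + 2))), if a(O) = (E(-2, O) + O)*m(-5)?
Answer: 182/3 ≈ 60.667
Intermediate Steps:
E(c, Y) = 6 - 2*Y
m(w) = 2*w
P(N) = 1/(-14 + N) (P(N) = 1/(N - 14) = 1/(-14 + N))
a(O) = -60 + 10*O (a(O) = ((6 - 2*O) + O)*(2*(-5)) = (6 - O)*(-10) = -60 + 10*O)
-a(P(4 + 5*(-3 + 2))) = -(-60 + 10/(-14 + (4 + 5*(-3 + 2)))) = -(-60 + 10/(-14 + (4 + 5*(-1)))) = -(-60 + 10/(-14 + (4 - 5))) = -(-60 + 10/(-14 - 1)) = -(-60 + 10/(-15)) = -(-60 + 10*(-1/15)) = -(-60 - ⅔) = -1*(-182/3) = 182/3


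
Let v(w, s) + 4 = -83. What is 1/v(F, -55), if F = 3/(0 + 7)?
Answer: -1/87 ≈ -0.011494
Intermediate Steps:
F = 3/7 ≈ 0.42857
v(w, s) = -87 (v(w, s) = -4 - 83 = -87)
1/v(F, -55) = 1/(-87) = -1/87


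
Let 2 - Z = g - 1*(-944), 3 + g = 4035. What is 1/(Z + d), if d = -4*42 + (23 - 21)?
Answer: -1/5140 ≈ -0.00019455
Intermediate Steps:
g = 4032 (g = -3 + 4035 = 4032)
Z = -4974 (Z = 2 - (4032 - 1*(-944)) = 2 - (4032 + 944) = 2 - 1*4976 = 2 - 4976 = -4974)
d = -166 (d = -168 + 2 = -166)
1/(Z + d) = 1/(-4974 - 166) = 1/(-5140) = -1/5140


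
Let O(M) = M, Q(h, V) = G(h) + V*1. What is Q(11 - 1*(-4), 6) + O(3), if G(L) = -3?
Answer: 6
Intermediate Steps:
Q(h, V) = -3 + V (Q(h, V) = -3 + V*1 = -3 + V)
Q(11 - 1*(-4), 6) + O(3) = (-3 + 6) + 3 = 3 + 3 = 6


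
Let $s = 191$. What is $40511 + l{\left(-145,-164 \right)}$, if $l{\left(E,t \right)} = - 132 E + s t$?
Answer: $28327$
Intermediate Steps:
$l{\left(E,t \right)} = - 132 E + 191 t$
$40511 + l{\left(-145,-164 \right)} = 40511 + \left(\left(-132\right) \left(-145\right) + 191 \left(-164\right)\right) = 40511 + \left(19140 - 31324\right) = 40511 - 12184 = 28327$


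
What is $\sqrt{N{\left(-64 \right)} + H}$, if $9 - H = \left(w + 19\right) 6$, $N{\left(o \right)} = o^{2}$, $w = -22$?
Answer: $\sqrt{4123} \approx 64.211$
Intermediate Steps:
$H = 27$ ($H = 9 - \left(-22 + 19\right) 6 = 9 - \left(-3\right) 6 = 9 - -18 = 9 + 18 = 27$)
$\sqrt{N{\left(-64 \right)} + H} = \sqrt{\left(-64\right)^{2} + 27} = \sqrt{4096 + 27} = \sqrt{4123}$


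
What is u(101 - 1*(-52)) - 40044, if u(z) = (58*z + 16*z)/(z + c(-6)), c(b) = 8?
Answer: -6435762/161 ≈ -39974.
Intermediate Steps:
u(z) = 74*z/(8 + z) (u(z) = (58*z + 16*z)/(z + 8) = (74*z)/(8 + z) = 74*z/(8 + z))
u(101 - 1*(-52)) - 40044 = 74*(101 - 1*(-52))/(8 + (101 - 1*(-52))) - 40044 = 74*(101 + 52)/(8 + (101 + 52)) - 40044 = 74*153/(8 + 153) - 40044 = 74*153/161 - 40044 = 74*153*(1/161) - 40044 = 11322/161 - 40044 = -6435762/161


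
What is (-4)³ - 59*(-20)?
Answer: 1116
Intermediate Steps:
(-4)³ - 59*(-20) = -64 + 1180 = 1116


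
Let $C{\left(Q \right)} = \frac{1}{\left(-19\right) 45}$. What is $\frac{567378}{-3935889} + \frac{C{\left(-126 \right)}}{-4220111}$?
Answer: $- \frac{227467822763689}{1577939404049505} \approx -0.14416$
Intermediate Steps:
$C{\left(Q \right)} = - \frac{1}{855}$ ($C{\left(Q \right)} = \frac{1}{-855} = - \frac{1}{855}$)
$\frac{567378}{-3935889} + \frac{C{\left(-126 \right)}}{-4220111} = \frac{567378}{-3935889} - \frac{1}{855 \left(-4220111\right)} = 567378 \left(- \frac{1}{3935889}\right) - - \frac{1}{3608194905} = - \frac{63042}{437321} + \frac{1}{3608194905} = - \frac{227467822763689}{1577939404049505}$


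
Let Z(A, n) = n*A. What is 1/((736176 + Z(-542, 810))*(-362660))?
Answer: -1/107766594960 ≈ -9.2793e-12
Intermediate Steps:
Z(A, n) = A*n
1/((736176 + Z(-542, 810))*(-362660)) = 1/((736176 - 542*810)*(-362660)) = -1/362660/(736176 - 439020) = -1/362660/297156 = (1/297156)*(-1/362660) = -1/107766594960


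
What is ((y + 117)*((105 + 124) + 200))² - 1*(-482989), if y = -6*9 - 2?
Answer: 685299550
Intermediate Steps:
y = -56 (y = -54 - 2 = -56)
((y + 117)*((105 + 124) + 200))² - 1*(-482989) = ((-56 + 117)*((105 + 124) + 200))² - 1*(-482989) = (61*(229 + 200))² + 482989 = (61*429)² + 482989 = 26169² + 482989 = 684816561 + 482989 = 685299550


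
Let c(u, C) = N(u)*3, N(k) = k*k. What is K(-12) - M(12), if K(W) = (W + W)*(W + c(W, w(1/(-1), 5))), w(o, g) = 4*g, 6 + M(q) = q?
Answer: -10086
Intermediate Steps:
N(k) = k²
M(q) = -6 + q
c(u, C) = 3*u² (c(u, C) = u²*3 = 3*u²)
K(W) = 2*W*(W + 3*W²) (K(W) = (W + W)*(W + 3*W²) = (2*W)*(W + 3*W²) = 2*W*(W + 3*W²))
K(-12) - M(12) = (-12)²*(2 + 6*(-12)) - (-6 + 12) = 144*(2 - 72) - 1*6 = 144*(-70) - 6 = -10080 - 6 = -10086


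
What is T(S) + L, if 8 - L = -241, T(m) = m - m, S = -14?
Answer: 249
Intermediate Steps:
T(m) = 0
L = 249 (L = 8 - 1*(-241) = 8 + 241 = 249)
T(S) + L = 0 + 249 = 249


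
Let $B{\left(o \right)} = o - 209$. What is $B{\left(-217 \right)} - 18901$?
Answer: $-19327$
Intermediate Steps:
$B{\left(o \right)} = -209 + o$
$B{\left(-217 \right)} - 18901 = \left(-209 - 217\right) - 18901 = -426 - 18901 = -19327$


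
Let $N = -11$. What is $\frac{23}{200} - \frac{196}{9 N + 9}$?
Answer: $\frac{4127}{1800} \approx 2.2928$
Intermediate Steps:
$\frac{23}{200} - \frac{196}{9 N + 9} = \frac{23}{200} - \frac{196}{9 \left(-11\right) + 9} = 23 \cdot \frac{1}{200} - \frac{196}{-99 + 9} = \frac{23}{200} - \frac{196}{-90} = \frac{23}{200} - - \frac{98}{45} = \frac{23}{200} + \frac{98}{45} = \frac{4127}{1800}$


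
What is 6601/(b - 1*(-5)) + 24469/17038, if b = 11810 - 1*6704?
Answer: 237528897/87081218 ≈ 2.7277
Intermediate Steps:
b = 5106 (b = 11810 - 6704 = 5106)
6601/(b - 1*(-5)) + 24469/17038 = 6601/(5106 - 1*(-5)) + 24469/17038 = 6601/(5106 + 5) + 24469*(1/17038) = 6601/5111 + 24469/17038 = 237528897/87081218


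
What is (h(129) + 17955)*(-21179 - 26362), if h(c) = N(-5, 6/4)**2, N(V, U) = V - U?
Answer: -3422429049/4 ≈ -8.5561e+8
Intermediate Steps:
h(c) = 169/4 (h(c) = (-5 - 6/4)**2 = (-5 - 1*3/2)**2 = (-5 - 3/2)**2 = (-13/2)**2 = 169/4)
(h(129) + 17955)*(-21179 - 26362) = (169/4 + 17955)*(-21179 - 26362) = (71989/4)*(-47541) = -3422429049/4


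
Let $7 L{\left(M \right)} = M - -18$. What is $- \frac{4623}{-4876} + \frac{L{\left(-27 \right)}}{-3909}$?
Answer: $\frac{1833957}{1933652} \approx 0.94844$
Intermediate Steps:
$L{\left(M \right)} = \frac{18}{7} + \frac{M}{7}$ ($L{\left(M \right)} = \frac{M - -18}{7} = \frac{M + 18}{7} = \frac{18 + M}{7} = \frac{18}{7} + \frac{M}{7}$)
$- \frac{4623}{-4876} + \frac{L{\left(-27 \right)}}{-3909} = - \frac{4623}{-4876} + \frac{\frac{18}{7} + \frac{1}{7} \left(-27\right)}{-3909} = \left(-4623\right) \left(- \frac{1}{4876}\right) + \left(\frac{18}{7} - \frac{27}{7}\right) \left(- \frac{1}{3909}\right) = \frac{201}{212} - - \frac{3}{9121} = \frac{201}{212} + \frac{3}{9121} = \frac{1833957}{1933652}$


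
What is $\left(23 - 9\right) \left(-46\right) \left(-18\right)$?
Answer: $11592$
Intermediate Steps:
$\left(23 - 9\right) \left(-46\right) \left(-18\right) = 14 \left(-46\right) \left(-18\right) = \left(-644\right) \left(-18\right) = 11592$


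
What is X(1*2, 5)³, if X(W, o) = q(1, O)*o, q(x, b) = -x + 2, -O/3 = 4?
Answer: 125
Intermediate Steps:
O = -12 (O = -3*4 = -12)
q(x, b) = 2 - x
X(W, o) = o (X(W, o) = (2 - 1*1)*o = (2 - 1)*o = 1*o = o)
X(1*2, 5)³ = 5³ = 125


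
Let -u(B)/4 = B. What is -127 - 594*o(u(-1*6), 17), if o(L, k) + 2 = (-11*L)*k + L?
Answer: 2652677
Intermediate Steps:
u(B) = -4*B
o(L, k) = -2 + L - 11*L*k (o(L, k) = -2 + ((-11*L)*k + L) = -2 + (-11*L*k + L) = -2 + (L - 11*L*k) = -2 + L - 11*L*k)
-127 - 594*o(u(-1*6), 17) = -127 - 594*(-2 - (-4)*6 - 11*(-(-4)*6)*17) = -127 - 594*(-2 - 4*(-6) - 11*(-4*(-6))*17) = -127 - 594*(-2 + 24 - 11*24*17) = -127 - 594*(-2 + 24 - 4488) = -127 - 594*(-4466) = -127 + 2652804 = 2652677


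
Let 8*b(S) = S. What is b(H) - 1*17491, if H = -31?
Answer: -139959/8 ≈ -17495.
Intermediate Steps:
b(S) = S/8
b(H) - 1*17491 = (1/8)*(-31) - 1*17491 = -31/8 - 17491 = -139959/8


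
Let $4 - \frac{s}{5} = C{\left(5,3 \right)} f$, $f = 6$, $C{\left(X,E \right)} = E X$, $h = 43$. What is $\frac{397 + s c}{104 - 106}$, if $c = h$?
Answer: $\frac{18093}{2} \approx 9046.5$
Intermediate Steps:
$c = 43$
$s = -430$ ($s = 20 - 5 \cdot 3 \cdot 5 \cdot 6 = 20 - 5 \cdot 15 \cdot 6 = 20 - 450 = -430$)
$\frac{397 + s c}{104 - 106} = \frac{397 - 18490}{104 - 106} = \frac{397 - 18490}{-2} = \left(-18093\right) \left(- \frac{1}{2}\right) = \frac{18093}{2}$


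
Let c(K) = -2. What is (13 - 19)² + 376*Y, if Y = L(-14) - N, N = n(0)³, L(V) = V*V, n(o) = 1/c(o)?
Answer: 73779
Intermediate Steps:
n(o) = -½ (n(o) = 1/(-2) = -½)
L(V) = V²
N = -⅛ (N = (-½)³ = -⅛ ≈ -0.12500)
Y = 1569/8 (Y = (-14)² - 1*(-⅛) = 196 + ⅛ = 1569/8 ≈ 196.13)
(13 - 19)² + 376*Y = (13 - 19)² + 376*(1569/8) = (-6)² + 73743 = 36 + 73743 = 73779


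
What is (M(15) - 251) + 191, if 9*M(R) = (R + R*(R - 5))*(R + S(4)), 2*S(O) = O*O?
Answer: 1085/3 ≈ 361.67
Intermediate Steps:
S(O) = O²/2 (S(O) = (O*O)/2 = O²/2)
M(R) = (8 + R)*(R + R*(-5 + R))/9 (M(R) = ((R + R*(R - 5))*(R + (½)*4²))/9 = ((R + R*(-5 + R))*(R + (½)*16))/9 = ((R + R*(-5 + R))*(R + 8))/9 = ((R + R*(-5 + R))*(8 + R))/9 = ((8 + R)*(R + R*(-5 + R)))/9 = (8 + R)*(R + R*(-5 + R))/9)
(M(15) - 251) + 191 = ((⅑)*15*(-32 + 15² + 4*15) - 251) + 191 = ((⅑)*15*(-32 + 225 + 60) - 251) + 191 = ((⅑)*15*253 - 251) + 191 = (1265/3 - 251) + 191 = 512/3 + 191 = 1085/3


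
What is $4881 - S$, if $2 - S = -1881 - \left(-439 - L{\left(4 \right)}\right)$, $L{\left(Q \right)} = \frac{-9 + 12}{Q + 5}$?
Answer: $\frac{10312}{3} \approx 3437.3$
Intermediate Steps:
$L{\left(Q \right)} = \frac{3}{5 + Q}$
$S = \frac{4331}{3}$ ($S = 2 - \left(-1881 - \left(-439 - \frac{3}{5 + 4}\right)\right) = 2 - \left(-1881 - \left(-439 - \frac{3}{9}\right)\right) = 2 - \left(-1881 - \left(-439 - 3 \cdot \frac{1}{9}\right)\right) = 2 - \left(-1881 - \left(-439 - \frac{1}{3}\right)\right) = 2 - \left(-1881 - - \frac{1318}{3}\right) = 2 - \left(-1881 + \frac{1318}{3}\right) = 2 - - \frac{4325}{3} = 2 + \frac{4325}{3} = \frac{4331}{3} \approx 1443.7$)
$4881 - S = 4881 - \frac{4331}{3} = \frac{10312}{3}$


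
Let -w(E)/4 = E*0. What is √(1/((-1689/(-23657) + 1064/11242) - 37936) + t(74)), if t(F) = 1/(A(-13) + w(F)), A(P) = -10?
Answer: I*√5194744215168008191655190/7206507632570 ≈ 0.31627*I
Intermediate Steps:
w(E) = 0 (w(E) = -4*E*0 = -4*0 = 0)
t(F) = -⅒ (t(F) = 1/(-10 + 0) = 1/(-10) = -⅒)
√(1/((-1689/(-23657) + 1064/11242) - 37936) + t(74)) = √(1/((-1689/(-23657) + 1064/11242) - 37936) - ⅒) = √(1/((-1689*(-1/23657) + 1064*(1/11242)) - 37936) - ⅒) = √(1/((1689/23657 + 76/803) - 37936) - ⅒) = √(1/(3154199/18996571 - 37936) - ⅒) = √(1/(-720650763257/18996571) - ⅒) = √(-18996571/720650763257 - ⅒) = √(-720840728967/7206507632570) = I*√5194744215168008191655190/7206507632570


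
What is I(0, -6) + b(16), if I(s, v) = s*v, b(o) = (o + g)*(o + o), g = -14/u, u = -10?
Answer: 2784/5 ≈ 556.80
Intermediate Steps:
g = 7/5 (g = -14/(-10) = -14*(-1/10) = 7/5 ≈ 1.4000)
b(o) = 2*o*(7/5 + o) (b(o) = (o + 7/5)*(o + o) = (7/5 + o)*(2*o) = 2*o*(7/5 + o))
I(0, -6) + b(16) = 0*(-6) + (2/5)*16*(7 + 5*16) = 0 + (2/5)*16*(7 + 80) = 0 + (2/5)*16*87 = 0 + 2784/5 = 2784/5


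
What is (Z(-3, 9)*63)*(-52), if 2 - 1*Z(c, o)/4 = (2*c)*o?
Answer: -733824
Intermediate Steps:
Z(c, o) = 8 - 8*c*o (Z(c, o) = 8 - 4*2*c*o = 8 - 8*c*o)
(Z(-3, 9)*63)*(-52) = ((8 - 8*(-3)*9)*63)*(-52) = ((8 + 216)*63)*(-52) = (224*63)*(-52) = 14112*(-52) = -733824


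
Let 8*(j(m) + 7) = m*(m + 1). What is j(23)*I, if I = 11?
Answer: 682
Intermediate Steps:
j(m) = -7 + m*(1 + m)/8 (j(m) = -7 + (m*(m + 1))/8 = -7 + (m*(1 + m))/8 = -7 + m*(1 + m)/8)
j(23)*I = (-7 + (⅛)*23 + (⅛)*23²)*11 = (-7 + 23/8 + (⅛)*529)*11 = (-7 + 23/8 + 529/8)*11 = 62*11 = 682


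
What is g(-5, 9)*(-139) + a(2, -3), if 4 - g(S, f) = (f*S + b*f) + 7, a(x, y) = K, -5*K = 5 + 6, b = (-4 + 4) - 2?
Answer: -41711/5 ≈ -8342.2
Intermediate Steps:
b = -2 (b = 0 - 2 = -2)
K = -11/5 (K = -(5 + 6)/5 = -⅕*11 = -11/5 ≈ -2.2000)
a(x, y) = -11/5
g(S, f) = -3 + 2*f - S*f (g(S, f) = 4 - ((f*S - 2*f) + 7) = 4 - ((S*f - 2*f) + 7) = 4 - ((-2*f + S*f) + 7) = 4 - (7 - 2*f + S*f) = 4 + (-7 + 2*f - S*f) = -3 + 2*f - S*f)
g(-5, 9)*(-139) + a(2, -3) = (-3 + 2*9 - 1*(-5)*9)*(-139) - 11/5 = (-3 + 18 + 45)*(-139) - 11/5 = 60*(-139) - 11/5 = -8340 - 11/5 = -41711/5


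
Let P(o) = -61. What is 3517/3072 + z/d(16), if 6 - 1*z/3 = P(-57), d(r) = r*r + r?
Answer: 98381/52224 ≈ 1.8838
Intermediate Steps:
d(r) = r + r² (d(r) = r² + r = r + r²)
z = 201 (z = 18 - 3*(-61) = 18 + 183 = 201)
3517/3072 + z/d(16) = 3517/3072 + 201/((16*(1 + 16))) = 3517*(1/3072) + 201/((16*17)) = 3517/3072 + 201/272 = 98381/52224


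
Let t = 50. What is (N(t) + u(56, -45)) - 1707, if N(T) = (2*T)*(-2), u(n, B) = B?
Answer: -1952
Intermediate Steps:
N(T) = -4*T
(N(t) + u(56, -45)) - 1707 = (-4*50 - 45) - 1707 = (-200 - 45) - 1707 = -245 - 1707 = -1952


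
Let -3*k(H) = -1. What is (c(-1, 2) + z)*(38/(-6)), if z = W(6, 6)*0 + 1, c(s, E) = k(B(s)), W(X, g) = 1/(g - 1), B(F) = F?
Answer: -76/9 ≈ -8.4444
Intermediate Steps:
k(H) = 1/3 (k(H) = -1/3*(-1) = 1/3)
W(X, g) = 1/(-1 + g)
c(s, E) = 1/3
z = 1 (z = 0/(-1 + 6) + 1 = 0/5 + 1 = (1/5)*0 + 1 = 0 + 1 = 1)
(c(-1, 2) + z)*(38/(-6)) = (1/3 + 1)*(38/(-6)) = 4*(38*(-1/6))/3 = (4/3)*(-19/3) = -76/9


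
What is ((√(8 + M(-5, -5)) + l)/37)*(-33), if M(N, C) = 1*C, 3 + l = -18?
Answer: 693/37 - 33*√3/37 ≈ 17.185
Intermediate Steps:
l = -21 (l = -3 - 18 = -21)
M(N, C) = C
((√(8 + M(-5, -5)) + l)/37)*(-33) = ((√(8 - 5) - 21)/37)*(-33) = ((√3 - 21)/37)*(-33) = ((-21 + √3)/37)*(-33) = (-21/37 + √3/37)*(-33) = 693/37 - 33*√3/37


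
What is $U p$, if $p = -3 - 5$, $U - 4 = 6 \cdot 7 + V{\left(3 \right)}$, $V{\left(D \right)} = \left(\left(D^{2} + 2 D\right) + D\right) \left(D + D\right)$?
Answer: $-1232$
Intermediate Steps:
$V{\left(D \right)} = 2 D \left(D^{2} + 3 D\right)$ ($V{\left(D \right)} = \left(D^{2} + 3 D\right) 2 D = 2 D \left(D^{2} + 3 D\right)$)
$U = 154$ ($U = 4 + \left(6 \cdot 7 + 2 \cdot 3^{2} \left(3 + 3\right)\right) = 4 + \left(42 + 2 \cdot 9 \cdot 6\right) = 4 + \left(42 + 108\right) = 4 + 150 = 154$)
$p = -8$
$U p = 154 \left(-8\right) = -1232$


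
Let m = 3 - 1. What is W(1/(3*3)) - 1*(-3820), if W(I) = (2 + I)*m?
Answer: 34418/9 ≈ 3824.2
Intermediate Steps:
m = 2
W(I) = 4 + 2*I (W(I) = (2 + I)*2 = 4 + 2*I)
W(1/(3*3)) - 1*(-3820) = (4 + 2/((3*3))) - 1*(-3820) = (4 + 2/9) + 3820 = 38/9 + 3820 = 34418/9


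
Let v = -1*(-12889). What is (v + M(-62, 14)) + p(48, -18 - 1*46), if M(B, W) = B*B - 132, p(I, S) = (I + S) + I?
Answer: 16633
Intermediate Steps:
p(I, S) = S + 2*I
M(B, W) = -132 + B² (M(B, W) = B² - 132 = -132 + B²)
v = 12889
(v + M(-62, 14)) + p(48, -18 - 1*46) = (12889 + (-132 + (-62)²)) + ((-18 - 1*46) + 2*48) = (12889 + (-132 + 3844)) + ((-18 - 46) + 96) = (12889 + 3712) + (-64 + 96) = 16601 + 32 = 16633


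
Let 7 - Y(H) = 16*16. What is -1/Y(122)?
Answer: 1/249 ≈ 0.0040161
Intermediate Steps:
Y(H) = -249 (Y(H) = 7 - 16*16 = 7 - 1*256 = 7 - 256 = -249)
-1/Y(122) = -1/(-249) = -1*(-1/249) = 1/249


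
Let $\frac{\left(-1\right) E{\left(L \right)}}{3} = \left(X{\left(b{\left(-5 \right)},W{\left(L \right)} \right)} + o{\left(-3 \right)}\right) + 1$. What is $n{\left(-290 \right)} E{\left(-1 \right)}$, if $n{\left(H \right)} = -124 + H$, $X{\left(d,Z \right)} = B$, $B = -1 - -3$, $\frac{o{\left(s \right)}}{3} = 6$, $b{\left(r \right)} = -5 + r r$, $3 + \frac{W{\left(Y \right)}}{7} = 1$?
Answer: $26082$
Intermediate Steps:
$W{\left(Y \right)} = -14$ ($W{\left(Y \right)} = -21 + 7 \cdot 1 = -21 + 7 = -14$)
$b{\left(r \right)} = -5 + r^{2}$
$o{\left(s \right)} = 18$ ($o{\left(s \right)} = 3 \cdot 6 = 18$)
$B = 2$ ($B = -1 + 3 = 2$)
$X{\left(d,Z \right)} = 2$
$E{\left(L \right)} = -63$ ($E{\left(L \right)} = - 3 \left(\left(2 + 18\right) + 1\right) = - 3 \left(20 + 1\right) = \left(-3\right) 21 = -63$)
$n{\left(-290 \right)} E{\left(-1 \right)} = \left(-124 - 290\right) \left(-63\right) = \left(-414\right) \left(-63\right) = 26082$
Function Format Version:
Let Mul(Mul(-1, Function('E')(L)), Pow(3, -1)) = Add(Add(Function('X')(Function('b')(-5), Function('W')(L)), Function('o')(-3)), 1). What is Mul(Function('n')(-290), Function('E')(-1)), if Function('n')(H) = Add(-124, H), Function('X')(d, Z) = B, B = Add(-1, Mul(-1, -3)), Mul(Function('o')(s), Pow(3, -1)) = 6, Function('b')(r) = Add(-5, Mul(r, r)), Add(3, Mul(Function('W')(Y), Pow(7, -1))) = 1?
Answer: 26082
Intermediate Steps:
Function('W')(Y) = -14 (Function('W')(Y) = Add(-21, Mul(7, 1)) = Add(-21, 7) = -14)
Function('b')(r) = Add(-5, Pow(r, 2))
Function('o')(s) = 18 (Function('o')(s) = Mul(3, 6) = 18)
B = 2 (B = Add(-1, 3) = 2)
Function('X')(d, Z) = 2
Function('E')(L) = -63 (Function('E')(L) = Mul(-3, Add(Add(2, 18), 1)) = Mul(-3, Add(20, 1)) = Mul(-3, 21) = -63)
Mul(Function('n')(-290), Function('E')(-1)) = Mul(Add(-124, -290), -63) = Mul(-414, -63) = 26082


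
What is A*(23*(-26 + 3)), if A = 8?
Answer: -4232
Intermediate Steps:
A*(23*(-26 + 3)) = 8*(23*(-26 + 3)) = 8*(23*(-23)) = 8*(-529) = -4232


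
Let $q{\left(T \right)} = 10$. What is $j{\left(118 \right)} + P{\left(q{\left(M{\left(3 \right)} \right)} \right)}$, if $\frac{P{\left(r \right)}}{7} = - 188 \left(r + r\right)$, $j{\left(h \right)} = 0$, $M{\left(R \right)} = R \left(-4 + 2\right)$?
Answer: $-26320$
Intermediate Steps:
$M{\left(R \right)} = - 2 R$ ($M{\left(R \right)} = R \left(-2\right) = - 2 R$)
$P{\left(r \right)} = - 2632 r$ ($P{\left(r \right)} = 7 \left(- 188 \left(r + r\right)\right) = 7 \left(- 188 \cdot 2 r\right) = 7 \left(- 376 r\right) = - 2632 r$)
$j{\left(118 \right)} + P{\left(q{\left(M{\left(3 \right)} \right)} \right)} = 0 - 26320 = -26320$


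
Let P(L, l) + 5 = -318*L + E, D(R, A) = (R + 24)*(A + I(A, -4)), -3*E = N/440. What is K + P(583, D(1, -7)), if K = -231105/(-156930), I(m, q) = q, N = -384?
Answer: -106679423813/575410 ≈ -1.8540e+5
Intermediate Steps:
E = 16/55 (E = -(-128)/440 = -⅓*(-48/55) = 16/55 ≈ 0.29091)
K = 15407/10462 (K = -231105*(-1/156930) = 15407/10462 ≈ 1.4727)
D(R, A) = (-4 + A)*(24 + R) (D(R, A) = (R + 24)*(A - 4) = (24 + R)*(-4 + A) = (-4 + A)*(24 + R))
P(L, l) = -259/55 - 318*L (P(L, l) = -5 + (-318*L + 16/55) = -5 + (16/55 - 318*L) = -259/55 - 318*L)
K + P(583, D(1, -7)) = 15407/10462 + (-259/55 - 318*583) = 15407/10462 + (-259/55 - 185394) = 15407/10462 - 10196929/55 = -106679423813/575410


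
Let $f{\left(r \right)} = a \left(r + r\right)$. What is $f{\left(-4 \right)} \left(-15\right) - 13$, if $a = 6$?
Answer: $707$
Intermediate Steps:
$f{\left(r \right)} = 12 r$ ($f{\left(r \right)} = 6 \left(r + r\right) = 6 \cdot 2 r = 12 r$)
$f{\left(-4 \right)} \left(-15\right) - 13 = 12 \left(-4\right) \left(-15\right) - 13 = \left(-48\right) \left(-15\right) - 13 = 720 - 13 = 707$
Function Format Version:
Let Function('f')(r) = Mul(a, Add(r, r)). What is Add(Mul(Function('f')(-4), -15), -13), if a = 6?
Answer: 707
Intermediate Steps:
Function('f')(r) = Mul(12, r) (Function('f')(r) = Mul(6, Add(r, r)) = Mul(6, Mul(2, r)) = Mul(12, r))
Add(Mul(Function('f')(-4), -15), -13) = Add(Mul(Mul(12, -4), -15), -13) = Add(Mul(-48, -15), -13) = Add(720, -13) = 707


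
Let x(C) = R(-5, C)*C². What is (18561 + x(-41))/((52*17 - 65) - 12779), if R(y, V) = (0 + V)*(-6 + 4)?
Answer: -12031/920 ≈ -13.077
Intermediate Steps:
R(y, V) = -2*V (R(y, V) = V*(-2) = -2*V)
x(C) = -2*C³ (x(C) = (-2*C)*C² = -2*C³)
(18561 + x(-41))/((52*17 - 65) - 12779) = (18561 - 2*(-41)³)/((52*17 - 65) - 12779) = (18561 - 2*(-68921))/((884 - 65) - 12779) = (18561 + 137842)/(819 - 12779) = 156403/(-11960) = 156403*(-1/11960) = -12031/920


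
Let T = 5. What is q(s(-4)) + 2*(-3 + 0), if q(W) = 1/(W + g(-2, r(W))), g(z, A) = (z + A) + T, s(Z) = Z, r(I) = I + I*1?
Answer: -55/9 ≈ -6.1111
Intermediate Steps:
r(I) = 2*I (r(I) = I + I = 2*I)
g(z, A) = 5 + A + z (g(z, A) = (z + A) + 5 = (A + z) + 5 = 5 + A + z)
q(W) = 1/(3 + 3*W) (q(W) = 1/(W + (5 + 2*W - 2)) = 1/(W + (3 + 2*W)) = 1/(3 + 3*W))
q(s(-4)) + 2*(-3 + 0) = 1/(3*(1 - 4)) + 2*(-3 + 0) = (⅓)/(-3) + 2*(-3) = (⅓)*(-⅓) - 6 = -⅑ - 6 = -55/9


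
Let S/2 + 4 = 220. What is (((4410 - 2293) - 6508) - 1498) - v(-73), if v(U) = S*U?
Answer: 25647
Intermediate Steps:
S = 432 (S = -8 + 2*220 = -8 + 440 = 432)
v(U) = 432*U
(((4410 - 2293) - 6508) - 1498) - v(-73) = (((4410 - 2293) - 6508) - 1498) - 432*(-73) = ((2117 - 6508) - 1498) - 1*(-31536) = (-4391 - 1498) + 31536 = -5889 + 31536 = 25647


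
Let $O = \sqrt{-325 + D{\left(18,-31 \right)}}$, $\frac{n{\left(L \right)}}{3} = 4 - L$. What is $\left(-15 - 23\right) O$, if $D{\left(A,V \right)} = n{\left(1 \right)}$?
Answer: $- 76 i \sqrt{79} \approx - 675.5 i$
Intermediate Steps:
$n{\left(L \right)} = 12 - 3 L$ ($n{\left(L \right)} = 3 \left(4 - L\right) = 12 - 3 L$)
$D{\left(A,V \right)} = 9$ ($D{\left(A,V \right)} = 12 - 3 = 9$)
$O = 2 i \sqrt{79}$ ($O = \sqrt{-325 + 9} = \sqrt{-316} = 2 i \sqrt{79} \approx 17.776 i$)
$\left(-15 - 23\right) O = \left(-15 - 23\right) 2 i \sqrt{79} = - 38 \cdot 2 i \sqrt{79} = - 76 i \sqrt{79}$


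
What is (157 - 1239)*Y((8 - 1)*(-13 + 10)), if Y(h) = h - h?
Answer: 0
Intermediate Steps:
Y(h) = 0
(157 - 1239)*Y((8 - 1)*(-13 + 10)) = (157 - 1239)*0 = -1082*0 = 0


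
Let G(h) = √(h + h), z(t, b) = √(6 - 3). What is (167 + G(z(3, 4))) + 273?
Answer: 440 + √2*3^(¼) ≈ 441.86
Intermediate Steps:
z(t, b) = √3
G(h) = √2*√h (G(h) = √(2*h) = √2*√h)
(167 + G(z(3, 4))) + 273 = (167 + √2*√(√3)) + 273 = (167 + √2*3^(¼)) + 273 = 440 + √2*3^(¼)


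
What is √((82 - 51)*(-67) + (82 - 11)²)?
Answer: 2*√741 ≈ 54.443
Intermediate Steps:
√((82 - 51)*(-67) + (82 - 11)²) = √(31*(-67) + 71²) = √(-2077 + 5041) = √2964 = 2*√741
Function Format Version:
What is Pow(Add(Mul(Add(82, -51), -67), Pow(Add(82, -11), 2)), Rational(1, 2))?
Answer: Mul(2, Pow(741, Rational(1, 2))) ≈ 54.443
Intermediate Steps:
Pow(Add(Mul(Add(82, -51), -67), Pow(Add(82, -11), 2)), Rational(1, 2)) = Pow(Add(Mul(31, -67), Pow(71, 2)), Rational(1, 2)) = Pow(Add(-2077, 5041), Rational(1, 2)) = Pow(2964, Rational(1, 2)) = Mul(2, Pow(741, Rational(1, 2)))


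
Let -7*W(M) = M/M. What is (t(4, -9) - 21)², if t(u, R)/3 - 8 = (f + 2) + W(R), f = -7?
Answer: 7569/49 ≈ 154.47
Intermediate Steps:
W(M) = -⅐ (W(M) = -M/(7*M) = -⅐*1 = -⅐)
t(u, R) = 60/7 (t(u, R) = 24 + 3*((-7 + 2) - ⅐) = 24 + 3*(-5 - ⅐) = 24 + 3*(-36/7) = 24 - 108/7 = 60/7)
(t(4, -9) - 21)² = (60/7 - 21)² = (-87/7)² = 7569/49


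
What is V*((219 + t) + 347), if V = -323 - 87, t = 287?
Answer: -349730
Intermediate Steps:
V = -410
V*((219 + t) + 347) = -410*((219 + 287) + 347) = -410*(506 + 347) = -410*853 = -349730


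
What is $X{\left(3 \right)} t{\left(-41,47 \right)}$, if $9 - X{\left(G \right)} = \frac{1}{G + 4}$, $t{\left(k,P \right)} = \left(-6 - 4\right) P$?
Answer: $- \frac{29140}{7} \approx -4162.9$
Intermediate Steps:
$t{\left(k,P \right)} = - 10 P$
$X{\left(G \right)} = 9 - \frac{1}{4 + G}$ ($X{\left(G \right)} = 9 - \frac{1}{G + 4} = 9 - \frac{1}{4 + G}$)
$X{\left(3 \right)} t{\left(-41,47 \right)} = \frac{35 + 9 \cdot 3}{4 + 3} \left(\left(-10\right) 47\right) = \frac{35 + 27}{7} \left(-470\right) = \frac{1}{7} \cdot 62 \left(-470\right) = \frac{62}{7} \left(-470\right) = - \frac{29140}{7}$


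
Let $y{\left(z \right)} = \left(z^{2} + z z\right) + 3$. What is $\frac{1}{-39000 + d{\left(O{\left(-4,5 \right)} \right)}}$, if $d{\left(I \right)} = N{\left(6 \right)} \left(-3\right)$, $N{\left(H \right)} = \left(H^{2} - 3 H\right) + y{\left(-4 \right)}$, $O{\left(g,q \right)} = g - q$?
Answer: $- \frac{1}{39159} \approx -2.5537 \cdot 10^{-5}$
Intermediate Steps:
$y{\left(z \right)} = 3 + 2 z^{2}$ ($y{\left(z \right)} = \left(z^{2} + z^{2}\right) + 3 = 2 z^{2} + 3 = 3 + 2 z^{2}$)
$N{\left(H \right)} = 35 + H^{2} - 3 H$ ($N{\left(H \right)} = \left(H^{2} - 3 H\right) + \left(3 + 2 \left(-4\right)^{2}\right) = \left(H^{2} - 3 H\right) + \left(3 + 2 \cdot 16\right) = \left(H^{2} - 3 H\right) + \left(3 + 32\right) = \left(H^{2} - 3 H\right) + 35 = 35 + H^{2} - 3 H$)
$d{\left(I \right)} = -159$ ($d{\left(I \right)} = \left(35 + 6^{2} - 18\right) \left(-3\right) = \left(35 + 36 - 18\right) \left(-3\right) = 53 \left(-3\right) = -159$)
$\frac{1}{-39000 + d{\left(O{\left(-4,5 \right)} \right)}} = \frac{1}{-39000 - 159} = \frac{1}{-39159} = - \frac{1}{39159}$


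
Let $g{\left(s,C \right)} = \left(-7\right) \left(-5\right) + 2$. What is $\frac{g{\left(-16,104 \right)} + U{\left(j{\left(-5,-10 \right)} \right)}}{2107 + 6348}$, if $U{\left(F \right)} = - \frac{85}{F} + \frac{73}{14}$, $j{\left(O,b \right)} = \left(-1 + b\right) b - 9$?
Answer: $\frac{3079}{629230} \approx 0.0048933$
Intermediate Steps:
$j{\left(O,b \right)} = -9 + b \left(-1 + b\right)$ ($j{\left(O,b \right)} = b \left(-1 + b\right) - 9 = -9 + b \left(-1 + b\right)$)
$g{\left(s,C \right)} = 37$ ($g{\left(s,C \right)} = 35 + 2 = 37$)
$U{\left(F \right)} = \frac{73}{14} - \frac{85}{F}$ ($U{\left(F \right)} = - \frac{85}{F} + 73 \cdot \frac{1}{14} = - \frac{85}{F} + \frac{73}{14} = \frac{73}{14} - \frac{85}{F}$)
$\frac{g{\left(-16,104 \right)} + U{\left(j{\left(-5,-10 \right)} \right)}}{2107 + 6348} = \frac{37 + \left(\frac{73}{14} - \frac{85}{-9 + \left(-10\right)^{2} - -10}\right)}{2107 + 6348} = \frac{37 + \left(\frac{73}{14} - \frac{85}{-9 + 100 + 10}\right)}{8455} = \left(37 + \left(\frac{73}{14} - \frac{85}{101}\right)\right) \frac{1}{8455} = \left(37 + \frac{6183}{1414}\right) \frac{1}{8455} = \frac{58501}{1414} \cdot \frac{1}{8455} = \frac{3079}{629230}$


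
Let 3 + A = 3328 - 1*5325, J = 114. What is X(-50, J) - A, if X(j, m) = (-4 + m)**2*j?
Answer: -603000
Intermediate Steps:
X(j, m) = j*(-4 + m)**2
A = -2000 (A = -3 + (3328 - 1*5325) = -3 + (3328 - 5325) = -3 - 1997 = -2000)
X(-50, J) - A = -50*(-4 + 114)**2 - 1*(-2000) = -50*110**2 + 2000 = -50*12100 + 2000 = -605000 + 2000 = -603000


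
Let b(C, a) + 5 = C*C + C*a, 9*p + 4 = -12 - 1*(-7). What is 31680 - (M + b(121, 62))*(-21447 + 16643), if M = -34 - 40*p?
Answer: 106411456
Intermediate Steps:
p = -1 (p = -4/9 + (-12 - 1*(-7))/9 = -4/9 + (-12 + 7)/9 = -4/9 + (⅑)*(-5) = -4/9 - 5/9 = -1)
b(C, a) = -5 + C² + C*a (b(C, a) = -5 + (C*C + C*a) = -5 + (C² + C*a) = -5 + C² + C*a)
M = 6 (M = -34 - 40*(-1) = -34 + 40 = 6)
31680 - (M + b(121, 62))*(-21447 + 16643) = 31680 - (6 + (-5 + 121² + 121*62))*(-21447 + 16643) = 31680 - (6 + (-5 + 14641 + 7502))*(-4804) = 31680 - (6 + 22138)*(-4804) = 31680 - 22144*(-4804) = 31680 - 1*(-106379776) = 31680 + 106379776 = 106411456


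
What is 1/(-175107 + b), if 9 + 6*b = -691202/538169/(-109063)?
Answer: -352165953882/61667251934654995 ≈ -5.7107e-6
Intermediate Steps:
b = -528248239621/352165953882 (b = -3/2 + (-691202/538169/(-109063))/6 = -3/2 + (-691202*1/538169*(-1/109063))/6 = -3/2 + (-691202/538169*(-1/109063))/6 = -3/2 + (⅙)*(691202/58694325647) = -3/2 + 345601/176082976941 = -528248239621/352165953882 ≈ -1.5000)
1/(-175107 + b) = 1/(-175107 - 528248239621/352165953882) = 1/(-61667251934654995/352165953882) = -352165953882/61667251934654995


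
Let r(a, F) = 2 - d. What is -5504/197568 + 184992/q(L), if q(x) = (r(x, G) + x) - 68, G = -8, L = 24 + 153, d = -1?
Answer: 5098756/3087 ≈ 1651.7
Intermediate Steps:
L = 177
r(a, F) = 3 (r(a, F) = 2 - 1*(-1) = 2 + 1 = 3)
q(x) = -65 + x (q(x) = (3 + x) - 68 = -65 + x)
-5504/197568 + 184992/q(L) = -5504/197568 + 184992/(-65 + 177) = -5504*1/197568 + 184992/112 = -86/3087 + 184992*(1/112) = -86/3087 + 11562/7 = 5098756/3087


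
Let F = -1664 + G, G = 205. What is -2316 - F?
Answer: -857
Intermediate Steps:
F = -1459 (F = -1664 + 205 = -1459)
-2316 - F = -2316 - 1*(-1459) = -2316 + 1459 = -857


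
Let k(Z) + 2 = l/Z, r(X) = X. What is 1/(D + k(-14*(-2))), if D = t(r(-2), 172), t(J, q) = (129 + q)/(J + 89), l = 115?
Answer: 2436/13561 ≈ 0.17963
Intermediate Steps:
t(J, q) = (129 + q)/(89 + J)
k(Z) = -2 + 115/Z
D = 301/87 (D = (129 + 172)/(89 - 2) = 301/87 ≈ 3.4598)
1/(D + k(-14*(-2))) = 1/(301/87 + (-2 + 115/((-14*(-2))))) = 1/(301/87 + (-2 + 115/28)) = 1/(301/87 + 59/28) = 1/(13561/2436) = 2436/13561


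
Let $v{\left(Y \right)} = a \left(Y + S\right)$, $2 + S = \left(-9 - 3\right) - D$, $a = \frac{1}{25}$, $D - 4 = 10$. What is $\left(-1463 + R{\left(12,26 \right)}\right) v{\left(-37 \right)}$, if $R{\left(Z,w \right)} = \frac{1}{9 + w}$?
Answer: $\frac{665652}{175} \approx 3803.7$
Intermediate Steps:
$D = 14$ ($D = 4 + 10 = 14$)
$a = \frac{1}{25} \approx 0.04$
$S = -28$ ($S = -2 - 26 = -28$)
$v{\left(Y \right)} = - \frac{28}{25} + \frac{Y}{25}$ ($v{\left(Y \right)} = \frac{Y - 28}{25} = \frac{-28 + Y}{25} = - \frac{28}{25} + \frac{Y}{25}$)
$\left(-1463 + R{\left(12,26 \right)}\right) v{\left(-37 \right)} = \left(-1463 + \frac{1}{9 + 26}\right) \left(- \frac{28}{25} + \frac{1}{25} \left(-37\right)\right) = \left(-1463 + \frac{1}{35}\right) \left(- \frac{28}{25} - \frac{37}{25}\right) = \left(-1463 + \frac{1}{35}\right) \left(- \frac{13}{5}\right) = \left(- \frac{51204}{35}\right) \left(- \frac{13}{5}\right) = \frac{665652}{175}$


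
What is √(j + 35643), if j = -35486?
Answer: √157 ≈ 12.530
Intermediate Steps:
√(j + 35643) = √(-35486 + 35643) = √157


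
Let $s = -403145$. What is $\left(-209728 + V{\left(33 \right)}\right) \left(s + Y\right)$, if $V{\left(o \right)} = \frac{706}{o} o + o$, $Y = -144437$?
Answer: $114438614598$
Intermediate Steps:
$V{\left(o \right)} = 706 + o$
$\left(-209728 + V{\left(33 \right)}\right) \left(s + Y\right) = \left(-209728 + \left(706 + 33\right)\right) \left(-403145 - 144437\right) = \left(-209728 + 739\right) \left(-547582\right) = \left(-208989\right) \left(-547582\right) = 114438614598$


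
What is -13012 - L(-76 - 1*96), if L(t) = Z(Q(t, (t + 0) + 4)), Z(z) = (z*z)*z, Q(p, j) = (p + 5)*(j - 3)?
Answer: -23288297737705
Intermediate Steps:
Q(p, j) = (-3 + j)*(5 + p) (Q(p, j) = (5 + p)*(-3 + j) = (-3 + j)*(5 + p))
Z(z) = z**3 (Z(z) = z**2*z = z**3)
L(t) = (5 + 2*t + t*(4 + t))**3 (L(t) = (-15 - 3*t + 5*((t + 0) + 4) + ((t + 0) + 4)*t)**3 = (-15 - 3*t + 5*(t + 4) + (t + 4)*t)**3 = (-15 - 3*t + 5*(4 + t) + (4 + t)*t)**3 = (-15 - 3*t + (20 + 5*t) + t*(4 + t))**3 = (5 + 2*t + t*(4 + t))**3)
-13012 - L(-76 - 1*96) = -13012 - (5 + (-76 - 1*96)**2 + 6*(-76 - 1*96))**3 = -13012 - (5 + (-76 - 96)**2 + 6*(-76 - 96))**3 = -13012 - (5 + (-172)**2 + 6*(-172))**3 = -13012 - (5 + 29584 - 1032)**3 = -13012 - 1*28557**3 = -13012 - 1*23288297724693 = -13012 - 23288297724693 = -23288297737705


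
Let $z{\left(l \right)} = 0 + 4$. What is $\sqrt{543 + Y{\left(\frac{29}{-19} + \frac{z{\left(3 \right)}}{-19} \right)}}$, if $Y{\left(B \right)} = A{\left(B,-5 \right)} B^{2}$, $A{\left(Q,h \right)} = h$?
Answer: $\frac{\sqrt{190578}}{19} \approx 22.976$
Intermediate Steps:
$z{\left(l \right)} = 4$
$Y{\left(B \right)} = - 5 B^{2}$
$\sqrt{543 + Y{\left(\frac{29}{-19} + \frac{z{\left(3 \right)}}{-19} \right)}} = \sqrt{543 - 5 \left(\frac{29}{-19} + \frac{4}{-19}\right)^{2}} = \sqrt{543 - 5 \left(29 \left(- \frac{1}{19}\right) + 4 \left(- \frac{1}{19}\right)\right)^{2}} = \sqrt{543 - 5 \left(- \frac{29}{19} - \frac{4}{19}\right)^{2}} = \sqrt{543 - 5 \left(- \frac{33}{19}\right)^{2}} = \sqrt{543 - \frac{5445}{361}} = \sqrt{\frac{190578}{361}} = \frac{\sqrt{190578}}{19}$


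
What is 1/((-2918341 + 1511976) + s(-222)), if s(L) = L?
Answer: -1/1406587 ≈ -7.1094e-7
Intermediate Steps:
1/((-2918341 + 1511976) + s(-222)) = 1/((-2918341 + 1511976) - 222) = 1/(-1406365 - 222) = 1/(-1406587) = -1/1406587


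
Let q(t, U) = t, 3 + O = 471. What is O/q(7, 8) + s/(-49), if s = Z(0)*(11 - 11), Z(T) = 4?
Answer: 468/7 ≈ 66.857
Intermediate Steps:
O = 468 (O = -3 + 471 = 468)
s = 0 (s = 4*(11 - 11) = 4*0 = 0)
O/q(7, 8) + s/(-49) = 468/7 + 0/(-49) = 468*(1/7) + 0*(-1/49) = 468/7 + 0 = 468/7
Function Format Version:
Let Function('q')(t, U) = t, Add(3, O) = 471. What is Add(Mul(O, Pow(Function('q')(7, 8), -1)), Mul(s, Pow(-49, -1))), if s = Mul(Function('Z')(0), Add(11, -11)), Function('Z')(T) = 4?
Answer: Rational(468, 7) ≈ 66.857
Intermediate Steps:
O = 468 (O = Add(-3, 471) = 468)
s = 0 (s = Mul(4, Add(11, -11)) = Mul(4, 0) = 0)
Add(Mul(O, Pow(Function('q')(7, 8), -1)), Mul(s, Pow(-49, -1))) = Add(Mul(468, Pow(7, -1)), Mul(0, Pow(-49, -1))) = Add(Mul(468, Rational(1, 7)), Mul(0, Rational(-1, 49))) = Add(Rational(468, 7), 0) = Rational(468, 7)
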